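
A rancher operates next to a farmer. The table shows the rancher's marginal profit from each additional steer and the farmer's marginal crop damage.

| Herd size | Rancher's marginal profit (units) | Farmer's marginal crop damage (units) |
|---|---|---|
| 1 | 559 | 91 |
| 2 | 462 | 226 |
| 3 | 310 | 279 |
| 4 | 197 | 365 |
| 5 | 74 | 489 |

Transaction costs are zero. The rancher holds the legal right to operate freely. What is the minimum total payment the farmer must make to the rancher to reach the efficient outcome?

Left alone the rancher would choose level 5 (marginal profit stays positive).
Efficient level: k* = 3 (marginal profit ≥ marginal crop damage through 3).
The farmer must at least cover the rancher's forgone profit from cutting 5→3: 197 + 74 = 271.

271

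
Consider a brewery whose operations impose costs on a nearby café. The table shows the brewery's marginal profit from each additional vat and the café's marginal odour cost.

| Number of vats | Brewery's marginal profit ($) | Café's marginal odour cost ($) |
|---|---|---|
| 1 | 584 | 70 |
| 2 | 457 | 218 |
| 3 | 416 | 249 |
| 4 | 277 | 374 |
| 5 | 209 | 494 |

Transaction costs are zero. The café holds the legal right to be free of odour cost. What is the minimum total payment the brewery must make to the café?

$537

Efficient level: marginal profit ≥ marginal odour cost through level 3, so k* = 3.
With the café holding the right, the brewery must at least compensate total damage at k*: 70 + 218 + 249 = 537.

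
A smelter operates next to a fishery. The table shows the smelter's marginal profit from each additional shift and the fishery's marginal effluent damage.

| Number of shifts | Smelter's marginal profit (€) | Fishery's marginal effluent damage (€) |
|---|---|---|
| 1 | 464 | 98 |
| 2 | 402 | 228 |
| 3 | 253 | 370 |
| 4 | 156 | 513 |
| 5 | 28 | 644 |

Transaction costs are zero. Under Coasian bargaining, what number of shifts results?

2

Bargaining reaches the level where marginal profit last exceeds marginal effluent damage.
That holds through level 2 (402 ≥ 228) but not at 3 (253 < 370).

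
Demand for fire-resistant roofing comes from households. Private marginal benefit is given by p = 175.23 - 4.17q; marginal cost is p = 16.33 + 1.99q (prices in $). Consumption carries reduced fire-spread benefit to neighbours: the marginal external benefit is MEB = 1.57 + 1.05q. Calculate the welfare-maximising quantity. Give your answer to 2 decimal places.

q* = 31.40

Social marginal benefit = demand + MEB = 176.80 - 3.12q.
Set SMB = MC: 176.80 - 3.12q = 16.33 + 1.99q → q* = 31.4031.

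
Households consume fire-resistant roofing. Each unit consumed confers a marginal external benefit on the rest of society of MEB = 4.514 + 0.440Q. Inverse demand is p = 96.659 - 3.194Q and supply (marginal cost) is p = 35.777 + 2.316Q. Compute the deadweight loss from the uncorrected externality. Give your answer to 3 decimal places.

DWL = 8.669

Market equilibrium (private): 35.777 + 2.316Q = 96.659 - 3.194Q → Q_m = 11.0494.
Social marginal benefit = demand + MEB = 101.173 - 2.754Q.
Set SMB = MC: 101.173 - 2.754Q = 35.777 + 2.316Q → Q* = 12.8986.
The loss is the area between SMB and MC from Q* to Q_m; with linear curves that's a triangle of height MEB(Q_m).
DWL = ½ × 1.8492 × 9.3757 = 8.6688.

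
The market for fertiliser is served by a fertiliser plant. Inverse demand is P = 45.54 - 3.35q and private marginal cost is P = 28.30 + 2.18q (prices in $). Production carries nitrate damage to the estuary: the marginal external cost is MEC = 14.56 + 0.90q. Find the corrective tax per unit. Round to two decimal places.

tax = $14.94 per unit

Social marginal cost = private MC + MEC = 42.86 + 3.08q.
Set SMC = demand: 42.86 + 3.08q = 45.54 - 3.35q → q* = 0.4168.
The Pigouvian tax equals MEC at q*: 14.56 + 0.90×0.4168 = 14.9351.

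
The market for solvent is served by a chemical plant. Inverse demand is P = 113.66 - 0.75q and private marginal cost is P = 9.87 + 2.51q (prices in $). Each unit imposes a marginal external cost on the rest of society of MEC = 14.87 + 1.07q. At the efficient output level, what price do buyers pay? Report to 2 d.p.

P = $98.26

Social marginal cost = private MC + MEC = 24.74 + 3.58q.
Set SMC = demand: 24.74 + 3.58q = 113.66 - 0.75q → q* = 20.5358.
Consumer price on the demand curve at q*: 113.66 − 0.75×20.5358 = 98.2582.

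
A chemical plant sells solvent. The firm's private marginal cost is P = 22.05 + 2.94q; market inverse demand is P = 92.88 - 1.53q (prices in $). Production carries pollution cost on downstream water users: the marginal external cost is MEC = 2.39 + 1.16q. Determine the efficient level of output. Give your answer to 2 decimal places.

Social marginal cost = private MC + MEC = 24.44 + 4.10q.
Set SMC = demand: 24.44 + 4.10q = 92.88 - 1.53q → q* = 12.1563.

q* = 12.16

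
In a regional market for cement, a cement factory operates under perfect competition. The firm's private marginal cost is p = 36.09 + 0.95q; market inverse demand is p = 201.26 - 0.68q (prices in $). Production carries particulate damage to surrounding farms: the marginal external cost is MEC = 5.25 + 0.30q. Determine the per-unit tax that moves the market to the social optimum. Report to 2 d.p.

Social marginal cost = private MC + MEC = 41.34 + 1.25q.
Set SMC = demand: 41.34 + 1.25q = 201.26 - 0.68q → q* = 82.8601.
The Pigouvian tax equals MEC at q*: 5.25 + 0.30×82.8601 = 30.1080.

tax = $30.11 per unit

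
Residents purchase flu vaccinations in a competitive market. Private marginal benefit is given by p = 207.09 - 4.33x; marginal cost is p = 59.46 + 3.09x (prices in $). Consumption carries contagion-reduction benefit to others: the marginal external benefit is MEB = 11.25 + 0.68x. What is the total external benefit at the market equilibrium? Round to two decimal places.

$358.42

Market equilibrium (private): 59.46 + 3.09x = 207.09 - 4.33x → x_m = 19.8962.
Total external benefit = ∫₀^{x_m} (11.25 + 0.68x) dx = 11.25×19.8962 + ½×0.68×19.8962² = 358.4242.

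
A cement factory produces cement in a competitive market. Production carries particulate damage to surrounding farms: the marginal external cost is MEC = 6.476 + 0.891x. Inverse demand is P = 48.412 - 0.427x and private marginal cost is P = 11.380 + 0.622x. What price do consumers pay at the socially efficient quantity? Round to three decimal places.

Social marginal cost = private MC + MEC = 17.856 + 1.513x.
Set SMC = demand: 17.856 + 1.513x = 48.412 - 0.427x → x* = 15.7505.
Consumer price on the demand curve at x*: 48.412 − 0.427×15.7505 = 41.6865.

P = 41.687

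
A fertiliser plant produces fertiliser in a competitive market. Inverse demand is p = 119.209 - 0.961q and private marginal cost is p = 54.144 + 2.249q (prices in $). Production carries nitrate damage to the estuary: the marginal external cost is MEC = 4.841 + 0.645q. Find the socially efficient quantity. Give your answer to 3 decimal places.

Social marginal cost = private MC + MEC = 58.985 + 2.894q.
Set SMC = demand: 58.985 + 2.894q = 119.209 - 0.961q → q* = 15.6223.

q* = 15.622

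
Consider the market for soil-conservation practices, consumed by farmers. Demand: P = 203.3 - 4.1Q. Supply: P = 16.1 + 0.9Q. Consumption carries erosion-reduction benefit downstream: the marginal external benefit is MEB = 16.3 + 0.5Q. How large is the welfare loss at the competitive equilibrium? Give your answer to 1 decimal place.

Market equilibrium (private): 16.1 + 0.9Q = 203.3 - 4.1Q → Q_m = 37.4400.
Social marginal benefit = demand + MEB = 219.6 - 3.6Q.
Set SMB = MC: 219.6 - 3.6Q = 16.1 + 0.9Q → Q* = 45.2222.
The loss is the area between SMB and MC from Q* to Q_m; with linear curves that's a triangle of height MEB(Q_m).
DWL = ½ × 7.7822 × 35.0200 = 136.2663.

DWL = 136.3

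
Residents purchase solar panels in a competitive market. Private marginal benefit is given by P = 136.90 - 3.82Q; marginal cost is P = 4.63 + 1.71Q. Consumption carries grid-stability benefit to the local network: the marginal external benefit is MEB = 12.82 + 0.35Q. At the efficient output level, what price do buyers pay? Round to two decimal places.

Social marginal benefit = demand + MEB = 149.72 - 3.47Q.
Set SMB = MC: 149.72 - 3.47Q = 4.63 + 1.71Q → Q* = 28.0097.
Consumer price on the demand curve at Q*: 136.90 − 3.82×28.0097 = 29.9029.

P = 29.90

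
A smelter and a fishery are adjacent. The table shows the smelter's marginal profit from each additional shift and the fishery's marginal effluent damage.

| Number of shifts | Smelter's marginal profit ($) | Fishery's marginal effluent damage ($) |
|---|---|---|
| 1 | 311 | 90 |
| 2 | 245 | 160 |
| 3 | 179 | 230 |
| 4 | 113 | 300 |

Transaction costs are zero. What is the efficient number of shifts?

Bargaining reaches the level where marginal profit last exceeds marginal effluent damage.
That holds through level 2 (245 ≥ 160) but not at 3 (179 < 230).

2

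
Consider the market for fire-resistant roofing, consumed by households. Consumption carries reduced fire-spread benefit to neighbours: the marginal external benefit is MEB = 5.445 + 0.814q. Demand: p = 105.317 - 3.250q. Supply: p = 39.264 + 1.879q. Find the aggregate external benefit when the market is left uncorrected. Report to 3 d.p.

137.624

Market equilibrium (private): 39.264 + 1.879q = 105.317 - 3.250q → q_m = 12.8783.
Total external benefit = ∫₀^{q_m} (5.445 + 0.814q) dq = 5.445×12.8783 + ½×0.814×12.8783² = 137.6235.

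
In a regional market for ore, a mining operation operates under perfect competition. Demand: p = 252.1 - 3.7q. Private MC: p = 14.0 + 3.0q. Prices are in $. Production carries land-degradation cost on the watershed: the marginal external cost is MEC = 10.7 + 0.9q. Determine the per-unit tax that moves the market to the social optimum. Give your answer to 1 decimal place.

Social marginal cost = private MC + MEC = 24.7 + 3.9q.
Set SMC = demand: 24.7 + 3.9q = 252.1 - 3.7q → q* = 29.9211.
The Pigouvian tax equals MEC at q*: 10.7 + 0.9×29.9211 = 37.6290.

tax = $37.6 per unit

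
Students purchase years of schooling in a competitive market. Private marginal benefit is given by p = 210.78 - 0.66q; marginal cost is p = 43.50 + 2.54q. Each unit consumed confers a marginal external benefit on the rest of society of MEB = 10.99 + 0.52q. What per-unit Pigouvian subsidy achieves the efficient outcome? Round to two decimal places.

subsidy = 45.58 per unit

Social marginal benefit = demand + MEB = 221.77 - 0.14q.
Set SMB = MC: 221.77 - 0.14q = 43.50 + 2.54q → q* = 66.5187.
The Pigouvian subsidy equals MEB at q*: 10.99 + 0.52×66.5187 = 45.5797.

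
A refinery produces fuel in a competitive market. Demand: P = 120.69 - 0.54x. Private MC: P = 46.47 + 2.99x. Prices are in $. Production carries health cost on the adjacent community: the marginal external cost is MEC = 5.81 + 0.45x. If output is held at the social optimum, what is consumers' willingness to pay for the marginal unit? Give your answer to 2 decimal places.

P = $111.41

Social marginal cost = private MC + MEC = 52.28 + 3.44x.
Set SMC = demand: 52.28 + 3.44x = 120.69 - 0.54x → x* = 17.1884.
Consumer price on the demand curve at x*: 120.69 − 0.54×17.1884 = 111.4083.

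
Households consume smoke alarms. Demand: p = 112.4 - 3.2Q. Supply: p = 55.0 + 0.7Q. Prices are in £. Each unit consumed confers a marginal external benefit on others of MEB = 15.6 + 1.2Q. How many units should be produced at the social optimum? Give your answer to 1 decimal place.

Social marginal benefit = demand + MEB = 128.0 - 2.0Q.
Set SMB = MC: 128.0 - 2.0Q = 55.0 + 0.7Q → Q* = 27.0370.

Q* = 27.0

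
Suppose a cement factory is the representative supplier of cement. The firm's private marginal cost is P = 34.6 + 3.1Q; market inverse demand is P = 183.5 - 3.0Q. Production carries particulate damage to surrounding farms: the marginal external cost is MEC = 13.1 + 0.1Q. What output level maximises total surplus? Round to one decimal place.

Social marginal cost = private MC + MEC = 47.7 + 3.2Q.
Set SMC = demand: 47.7 + 3.2Q = 183.5 - 3.0Q → Q* = 21.9032.

Q* = 21.9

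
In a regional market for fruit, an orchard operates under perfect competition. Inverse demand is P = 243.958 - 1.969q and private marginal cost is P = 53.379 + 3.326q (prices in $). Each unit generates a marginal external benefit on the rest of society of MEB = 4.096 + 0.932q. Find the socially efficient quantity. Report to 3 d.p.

q* = 44.620

Social marginal cost = private MC − MEB = 49.283 + 2.394q.
Set SMC = demand: 49.283 + 2.394q = 243.958 - 1.969q → q* = 44.6195.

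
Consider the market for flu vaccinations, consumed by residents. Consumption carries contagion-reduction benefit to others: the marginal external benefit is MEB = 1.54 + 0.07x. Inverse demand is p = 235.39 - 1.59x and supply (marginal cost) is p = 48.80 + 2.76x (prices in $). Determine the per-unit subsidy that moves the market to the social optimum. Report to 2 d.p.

subsidy = $4.62 per unit

Social marginal benefit = demand + MEB = 236.93 - 1.52x.
Set SMB = MC: 236.93 - 1.52x = 48.80 + 2.76x → x* = 43.9556.
The Pigouvian subsidy equals MEB at x*: 1.54 + 0.07×43.9556 = 4.6169.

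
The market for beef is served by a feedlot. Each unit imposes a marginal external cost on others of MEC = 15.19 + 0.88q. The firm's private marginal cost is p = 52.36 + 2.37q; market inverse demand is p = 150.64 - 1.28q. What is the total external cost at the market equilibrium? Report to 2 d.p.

Market equilibrium (private): 52.36 + 2.37q = 150.64 - 1.28q → q_m = 26.9260.
Total external cost = ∫₀^{q_m} (15.19 + 0.88q) dq = 15.19×26.9260 + ½×0.88×26.9260² = 728.0101.

728.01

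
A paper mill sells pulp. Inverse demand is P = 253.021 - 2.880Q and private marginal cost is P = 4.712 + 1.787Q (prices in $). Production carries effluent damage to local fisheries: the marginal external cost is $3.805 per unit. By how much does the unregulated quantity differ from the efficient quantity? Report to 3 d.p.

0.815 units

Market equilibrium (private): 4.712 + 1.787Q = 253.021 - 2.880Q → Q_m = 53.2053.
Social marginal cost = private MC + MEC = 8.517 + 1.787Q.
Set SMC = demand: 8.517 + 1.787Q = 253.021 - 2.880Q → Q* = 52.3900.
Gap = |53.2053 − 52.3900| = 0.8153.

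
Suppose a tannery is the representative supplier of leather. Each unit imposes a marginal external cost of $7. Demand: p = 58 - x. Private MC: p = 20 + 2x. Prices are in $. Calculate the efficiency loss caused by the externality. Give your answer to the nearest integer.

Market equilibrium (private): 20 + 2x = 58 - x → x_m = 12.6667.
Social marginal cost = private MC + MEC = 27 + 2x.
Set SMC = demand: 27 + 2x = 58 - x → x* = 10.3333.
Between x* and x_m the wedge SMC − demand runs linearly from 0 to MEC(x_m), so the loss is a triangle.
DWL = ½ × 2.3334 × 7.0000 = 8.1669.

DWL = $8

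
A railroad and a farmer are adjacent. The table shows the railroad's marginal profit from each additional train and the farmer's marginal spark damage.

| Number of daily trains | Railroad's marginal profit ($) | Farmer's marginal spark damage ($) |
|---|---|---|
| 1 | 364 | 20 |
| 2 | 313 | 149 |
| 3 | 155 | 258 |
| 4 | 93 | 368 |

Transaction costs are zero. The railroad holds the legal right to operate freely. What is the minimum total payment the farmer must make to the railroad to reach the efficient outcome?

Left alone the railroad would choose level 4 (marginal profit stays positive).
Efficient level: k* = 2 (marginal profit ≥ marginal spark damage through 2).
The farmer must at least cover the railroad's forgone profit from cutting 4→2: 155 + 93 = 248.

$248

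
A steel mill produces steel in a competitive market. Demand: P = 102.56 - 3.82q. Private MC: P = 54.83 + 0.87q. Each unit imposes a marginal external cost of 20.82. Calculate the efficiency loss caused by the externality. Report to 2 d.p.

Market equilibrium (private): 54.83 + 0.87q = 102.56 - 3.82q → q_m = 10.1770.
Social marginal cost = private MC + MEC = 75.65 + 0.87q.
Set SMC = demand: 75.65 + 0.87q = 102.56 - 3.82q → q* = 5.7377.
The loss is the area between SMC and demand from q* to q_m; with linear curves that's a triangle of height MEC(q_m).
DWL = ½ × 4.4393 × 20.8200 = 46.2131.

DWL = 46.21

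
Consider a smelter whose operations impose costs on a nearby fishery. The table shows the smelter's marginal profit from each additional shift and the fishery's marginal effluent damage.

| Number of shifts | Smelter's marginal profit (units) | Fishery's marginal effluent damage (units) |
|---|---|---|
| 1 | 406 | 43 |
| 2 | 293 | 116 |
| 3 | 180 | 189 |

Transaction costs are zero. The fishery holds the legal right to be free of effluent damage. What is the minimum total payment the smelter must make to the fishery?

159

Efficient level: marginal profit ≥ marginal effluent damage through level 2, so k* = 2.
With the fishery holding the right, the smelter must at least compensate total damage at k*: 43 + 116 = 159.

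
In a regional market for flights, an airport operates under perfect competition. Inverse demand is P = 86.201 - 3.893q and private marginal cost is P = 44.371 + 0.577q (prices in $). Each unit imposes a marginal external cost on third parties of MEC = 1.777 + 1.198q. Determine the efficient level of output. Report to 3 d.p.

q* = 7.067

Social marginal cost = private MC + MEC = 46.148 + 1.775q.
Set SMC = demand: 46.148 + 1.775q = 86.201 - 3.893q → q* = 7.0665.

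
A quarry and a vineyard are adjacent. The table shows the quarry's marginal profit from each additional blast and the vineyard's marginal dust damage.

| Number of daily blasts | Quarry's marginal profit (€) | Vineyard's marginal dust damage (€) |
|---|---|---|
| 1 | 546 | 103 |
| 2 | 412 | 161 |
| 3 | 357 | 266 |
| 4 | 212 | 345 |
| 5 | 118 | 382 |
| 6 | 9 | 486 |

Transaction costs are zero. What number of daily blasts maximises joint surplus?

Bargaining reaches the level where marginal profit last exceeds marginal dust damage.
That holds through level 3 (357 ≥ 266) but not at 4 (212 < 345).

3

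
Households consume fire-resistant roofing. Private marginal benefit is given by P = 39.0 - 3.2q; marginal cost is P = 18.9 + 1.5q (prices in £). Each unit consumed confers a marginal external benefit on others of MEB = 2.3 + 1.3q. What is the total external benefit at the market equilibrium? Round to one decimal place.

£21.7

Market equilibrium (private): 18.9 + 1.5q = 39.0 - 3.2q → q_m = 4.2766.
Total external benefit = ∫₀^{q_m} (2.3 + 1.3q) dq = 2.3×4.2766 + ½×1.3×4.2766² = 21.7242.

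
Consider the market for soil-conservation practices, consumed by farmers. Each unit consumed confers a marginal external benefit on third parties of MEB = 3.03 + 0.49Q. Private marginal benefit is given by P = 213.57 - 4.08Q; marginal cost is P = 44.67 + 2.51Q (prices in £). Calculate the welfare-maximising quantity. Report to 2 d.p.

Social marginal benefit = demand + MEB = 216.60 - 3.59Q.
Set SMB = MC: 216.60 - 3.59Q = 44.67 + 2.51Q → Q* = 28.1852.

Q* = 28.19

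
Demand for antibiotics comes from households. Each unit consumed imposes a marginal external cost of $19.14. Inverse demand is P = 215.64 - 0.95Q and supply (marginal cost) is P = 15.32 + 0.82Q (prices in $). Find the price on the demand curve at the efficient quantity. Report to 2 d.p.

Social marginal benefit = demand − MEC = 196.50 - 0.95Q.
Set SMB = MC: 196.50 - 0.95Q = 15.32 + 0.82Q → Q* = 102.3616.
Consumer price on the demand curve at Q*: 215.64 − 0.95×102.3616 = 118.3965.

P = $118.40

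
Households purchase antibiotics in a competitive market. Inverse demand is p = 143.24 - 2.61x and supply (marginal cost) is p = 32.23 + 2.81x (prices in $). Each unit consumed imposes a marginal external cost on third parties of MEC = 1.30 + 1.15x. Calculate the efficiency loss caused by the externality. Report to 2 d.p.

DWL = $47.01

Market equilibrium (private): 32.23 + 2.81x = 143.24 - 2.61x → x_m = 20.4815.
Social marginal benefit = demand − MEC = 141.94 - 3.76x.
Set SMB = MC: 141.94 - 3.76x = 32.23 + 2.81x → x* = 16.6986.
Between x* and x_m the wedge MC − SMB runs linearly from 0 to MEC(x_m), so the loss is a triangle.
DWL = ½ × 3.7829 × 24.8538 = 47.0097.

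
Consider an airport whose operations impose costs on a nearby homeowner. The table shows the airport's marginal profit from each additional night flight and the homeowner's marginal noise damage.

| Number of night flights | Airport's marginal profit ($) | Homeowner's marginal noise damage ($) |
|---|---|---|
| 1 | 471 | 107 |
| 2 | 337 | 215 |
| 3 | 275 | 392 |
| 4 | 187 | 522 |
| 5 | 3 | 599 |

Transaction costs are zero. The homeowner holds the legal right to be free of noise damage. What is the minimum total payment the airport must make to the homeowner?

$322

Efficient level: marginal profit ≥ marginal noise damage through level 2, so k* = 2.
With the homeowner holding the right, the airport must at least compensate total damage at k*: 107 + 215 = 322.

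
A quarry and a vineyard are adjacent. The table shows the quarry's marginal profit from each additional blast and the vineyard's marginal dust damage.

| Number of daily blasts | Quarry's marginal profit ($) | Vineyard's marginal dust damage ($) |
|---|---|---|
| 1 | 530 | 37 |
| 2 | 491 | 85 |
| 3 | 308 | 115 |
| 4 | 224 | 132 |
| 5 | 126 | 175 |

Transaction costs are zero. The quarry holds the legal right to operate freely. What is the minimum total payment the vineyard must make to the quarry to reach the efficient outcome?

Left alone the quarry would choose level 5 (marginal profit stays positive).
Efficient level: k* = 4 (marginal profit ≥ marginal dust damage through 4).
The vineyard must at least cover the quarry's forgone profit from cutting 5→4: 126 = 126.

$126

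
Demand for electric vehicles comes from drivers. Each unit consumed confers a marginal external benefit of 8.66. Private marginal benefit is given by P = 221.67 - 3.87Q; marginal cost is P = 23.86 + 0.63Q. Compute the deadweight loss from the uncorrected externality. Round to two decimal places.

DWL = 8.33

Market equilibrium (private): 23.86 + 0.63Q = 221.67 - 3.87Q → Q_m = 43.9578.
Social marginal benefit = demand + MEB = 230.33 - 3.87Q.
Set SMB = MC: 230.33 - 3.87Q = 23.86 + 0.63Q → Q* = 45.8822.
Height of the DWL triangle at Q_m is SMB(Q_m) − MC(Q_m) = MEB(Q_m) = 8.6600.
DWL = ½ × 1.9244 × 8.6600 = 8.3327.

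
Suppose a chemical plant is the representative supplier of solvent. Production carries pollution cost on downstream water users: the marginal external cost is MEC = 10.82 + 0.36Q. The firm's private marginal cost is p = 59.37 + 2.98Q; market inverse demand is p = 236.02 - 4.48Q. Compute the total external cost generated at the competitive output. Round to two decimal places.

Market equilibrium (private): 59.37 + 2.98Q = 236.02 - 4.48Q → Q_m = 23.6796.
Total external cost = ∫₀^{Q_m} (10.82 + 0.36Q) dQ = 10.82×23.6796 + ½×0.36×23.6796² = 357.1435.

357.14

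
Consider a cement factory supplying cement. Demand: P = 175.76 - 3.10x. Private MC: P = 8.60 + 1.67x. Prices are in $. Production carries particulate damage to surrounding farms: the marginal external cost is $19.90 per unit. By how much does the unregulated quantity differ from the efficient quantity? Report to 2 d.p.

Market equilibrium (private): 8.60 + 1.67x = 175.76 - 3.10x → x_m = 35.0440.
Social marginal cost = private MC + MEC = 28.50 + 1.67x.
Set SMC = demand: 28.50 + 1.67x = 175.76 - 3.10x → x* = 30.8721.
Gap = |35.0440 − 30.8721| = 4.1719.

4.17 units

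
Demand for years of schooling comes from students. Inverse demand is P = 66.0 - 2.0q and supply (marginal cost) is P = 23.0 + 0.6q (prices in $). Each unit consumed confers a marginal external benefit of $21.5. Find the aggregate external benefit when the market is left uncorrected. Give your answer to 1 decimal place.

Market equilibrium (private): 23.0 + 0.6q = 66.0 - 2.0q → q_m = 16.5385.
Total external benefit = MEB × q_m = 21.5 × 16.5385 = 355.5778.

$355.6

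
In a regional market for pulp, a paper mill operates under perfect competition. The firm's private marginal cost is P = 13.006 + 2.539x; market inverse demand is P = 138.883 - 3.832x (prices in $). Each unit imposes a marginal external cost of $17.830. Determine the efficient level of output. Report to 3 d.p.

x* = 16.959

Social marginal cost = private MC + MEC = 30.836 + 2.539x.
Set SMC = demand: 30.836 + 2.539x = 138.883 - 3.832x → x* = 16.9592.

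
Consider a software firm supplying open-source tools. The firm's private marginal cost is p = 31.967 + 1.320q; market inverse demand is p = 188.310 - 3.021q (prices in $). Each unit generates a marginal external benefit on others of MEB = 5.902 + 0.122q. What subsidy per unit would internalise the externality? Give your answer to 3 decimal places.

Social marginal cost = private MC − MEB = 26.065 + 1.198q.
Set SMC = demand: 26.065 + 1.198q = 188.310 - 3.021q → q* = 38.4558.
The Pigouvian subsidy equals MEB at q*: 5.902 + 0.122×38.4558 = 10.5936.

subsidy = $10.594 per unit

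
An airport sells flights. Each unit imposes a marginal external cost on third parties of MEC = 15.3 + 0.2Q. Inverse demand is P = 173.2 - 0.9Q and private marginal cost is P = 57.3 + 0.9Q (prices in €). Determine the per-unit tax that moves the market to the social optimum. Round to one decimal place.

tax = €25.4 per unit

Social marginal cost = private MC + MEC = 72.6 + 1.1Q.
Set SMC = demand: 72.6 + 1.1Q = 173.2 - 0.9Q → Q* = 50.3000.
The Pigouvian tax equals MEC at Q*: 15.3 + 0.2×50.3000 = 25.3600.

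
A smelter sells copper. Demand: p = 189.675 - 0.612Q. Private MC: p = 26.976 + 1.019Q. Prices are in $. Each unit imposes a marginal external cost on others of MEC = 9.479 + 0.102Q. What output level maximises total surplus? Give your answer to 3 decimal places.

Q* = 88.413

Social marginal cost = private MC + MEC = 36.455 + 1.121Q.
Set SMC = demand: 36.455 + 1.121Q = 189.675 - 0.612Q → Q* = 88.4132.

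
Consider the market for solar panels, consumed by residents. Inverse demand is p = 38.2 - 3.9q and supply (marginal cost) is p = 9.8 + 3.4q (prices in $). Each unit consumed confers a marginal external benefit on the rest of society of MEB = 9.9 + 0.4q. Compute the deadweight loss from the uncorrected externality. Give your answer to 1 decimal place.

Market equilibrium (private): 9.8 + 3.4q = 38.2 - 3.9q → q_m = 3.8904.
Social marginal benefit = demand + MEB = 48.1 - 3.5q.
Set SMB = MC: 48.1 - 3.5q = 9.8 + 3.4q → q* = 5.5507.
Height of the DWL triangle at q_m is SMB(q_m) − MC(q_m) = MEB(q_m) = 11.4562.
DWL = ½ × 1.6603 × 11.4562 = 9.5104.

DWL = $9.5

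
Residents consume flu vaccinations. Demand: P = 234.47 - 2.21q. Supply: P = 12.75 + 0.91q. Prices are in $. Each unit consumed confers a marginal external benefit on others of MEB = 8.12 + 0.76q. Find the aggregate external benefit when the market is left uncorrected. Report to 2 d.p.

$2496.08

Market equilibrium (private): 12.75 + 0.91q = 234.47 - 2.21q → q_m = 71.0641.
Total external benefit = ∫₀^{q_m} (8.12 + 0.76q) dq = 8.12×71.0641 + ½×0.76×71.0641² = 2496.0809.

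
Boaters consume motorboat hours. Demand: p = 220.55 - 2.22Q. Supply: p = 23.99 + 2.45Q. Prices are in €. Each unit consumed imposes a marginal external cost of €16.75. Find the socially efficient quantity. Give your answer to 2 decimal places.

Social marginal benefit = demand − MEC = 203.80 - 2.22Q.
Set SMB = MC: 203.80 - 2.22Q = 23.99 + 2.45Q → Q* = 38.5032.

Q* = 38.50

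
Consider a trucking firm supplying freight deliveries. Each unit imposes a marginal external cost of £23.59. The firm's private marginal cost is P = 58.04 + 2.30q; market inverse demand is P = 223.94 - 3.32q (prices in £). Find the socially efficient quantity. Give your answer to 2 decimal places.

q* = 25.32

Social marginal cost = private MC + MEC = 81.63 + 2.30q.
Set SMC = demand: 81.63 + 2.30q = 223.94 - 3.32q → q* = 25.3221.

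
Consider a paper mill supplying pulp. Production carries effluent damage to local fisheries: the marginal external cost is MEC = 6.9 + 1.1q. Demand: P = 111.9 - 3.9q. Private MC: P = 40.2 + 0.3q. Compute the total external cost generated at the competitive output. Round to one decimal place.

278.1

Market equilibrium (private): 40.2 + 0.3q = 111.9 - 3.9q → q_m = 17.0714.
Total external cost = ∫₀^{q_m} (6.9 + 1.1q) dq = 6.9×17.0714 + ½×1.1×17.0714² = 278.0806.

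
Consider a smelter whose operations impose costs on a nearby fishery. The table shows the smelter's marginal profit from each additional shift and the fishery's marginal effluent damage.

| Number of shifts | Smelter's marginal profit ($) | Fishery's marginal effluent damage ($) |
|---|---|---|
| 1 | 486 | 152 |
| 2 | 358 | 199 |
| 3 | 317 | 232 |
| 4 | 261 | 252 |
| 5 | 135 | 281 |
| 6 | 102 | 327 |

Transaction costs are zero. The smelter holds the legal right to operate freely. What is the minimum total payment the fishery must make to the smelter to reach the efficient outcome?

Left alone the smelter would choose level 6 (marginal profit stays positive).
Efficient level: k* = 4 (marginal profit ≥ marginal effluent damage through 4).
The fishery must at least cover the smelter's forgone profit from cutting 6→4: 135 + 102 = 237.

$237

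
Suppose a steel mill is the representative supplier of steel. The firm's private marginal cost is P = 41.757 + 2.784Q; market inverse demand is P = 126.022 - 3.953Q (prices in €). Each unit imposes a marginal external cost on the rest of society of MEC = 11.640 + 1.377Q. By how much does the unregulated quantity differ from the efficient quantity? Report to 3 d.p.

Market equilibrium (private): 41.757 + 2.784Q = 126.022 - 3.953Q → Q_m = 12.5078.
Social marginal cost = private MC + MEC = 53.397 + 4.161Q.
Set SMC = demand: 53.397 + 4.161Q = 126.022 - 3.953Q → Q* = 8.9506.
Gap = |12.5078 − 8.9506| = 3.5572.

3.557 units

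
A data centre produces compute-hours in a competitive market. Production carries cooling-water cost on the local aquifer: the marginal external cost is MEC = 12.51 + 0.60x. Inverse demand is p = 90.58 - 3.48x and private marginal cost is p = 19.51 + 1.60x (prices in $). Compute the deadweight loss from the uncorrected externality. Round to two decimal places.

Market equilibrium (private): 19.51 + 1.60x = 90.58 - 3.48x → x_m = 13.9902.
Social marginal cost = private MC + MEC = 32.02 + 2.20x.
Set SMC = demand: 32.02 + 2.20x = 90.58 - 3.48x → x* = 10.3099.
Between x* and x_m the wedge SMC − demand runs linearly from 0 to MEC(x_m), so the loss is a triangle.
DWL = ½ × 3.6803 × 20.9041 = 38.4667.

DWL = $38.47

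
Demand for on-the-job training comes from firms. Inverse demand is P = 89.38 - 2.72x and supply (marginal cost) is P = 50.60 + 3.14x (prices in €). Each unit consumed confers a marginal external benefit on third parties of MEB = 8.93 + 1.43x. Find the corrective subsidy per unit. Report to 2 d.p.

Social marginal benefit = demand + MEB = 98.31 - 1.29x.
Set SMB = MC: 98.31 - 1.29x = 50.60 + 3.14x → x* = 10.7698.
The Pigouvian subsidy equals MEB at x*: 8.93 + 1.43×10.7698 = 24.3308.

subsidy = €24.33 per unit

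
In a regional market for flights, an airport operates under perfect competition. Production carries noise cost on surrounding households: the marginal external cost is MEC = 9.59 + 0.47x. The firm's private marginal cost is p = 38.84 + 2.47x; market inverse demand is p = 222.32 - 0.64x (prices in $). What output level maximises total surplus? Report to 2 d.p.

Social marginal cost = private MC + MEC = 48.43 + 2.94x.
Set SMC = demand: 48.43 + 2.94x = 222.32 - 0.64x → x* = 48.5726.

x* = 48.57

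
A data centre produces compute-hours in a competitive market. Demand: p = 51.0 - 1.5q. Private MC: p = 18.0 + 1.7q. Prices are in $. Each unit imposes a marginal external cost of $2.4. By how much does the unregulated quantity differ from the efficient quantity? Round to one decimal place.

0.8 units

Market equilibrium (private): 18.0 + 1.7q = 51.0 - 1.5q → q_m = 10.3125.
Social marginal cost = private MC + MEC = 20.4 + 1.7q.
Set SMC = demand: 20.4 + 1.7q = 51.0 - 1.5q → q* = 9.5625.
Gap = |10.3125 − 9.5625| = 0.7500.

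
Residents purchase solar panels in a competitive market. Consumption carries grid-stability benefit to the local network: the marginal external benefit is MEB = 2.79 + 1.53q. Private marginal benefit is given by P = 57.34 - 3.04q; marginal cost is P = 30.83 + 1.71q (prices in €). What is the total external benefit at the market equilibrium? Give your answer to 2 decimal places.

€39.40

Market equilibrium (private): 30.83 + 1.71q = 57.34 - 3.04q → q_m = 5.5811.
Total external benefit = ∫₀^{q_m} (2.79 + 1.53q) dq = 2.79×5.5811 + ½×1.53×5.5811² = 39.4000.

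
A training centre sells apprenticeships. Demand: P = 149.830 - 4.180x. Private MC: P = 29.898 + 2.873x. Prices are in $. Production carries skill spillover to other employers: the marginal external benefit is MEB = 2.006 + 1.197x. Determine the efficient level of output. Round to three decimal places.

Social marginal cost = private MC − MEB = 27.892 + 1.676x.
Set SMC = demand: 27.892 + 1.676x = 149.830 - 4.180x → x* = 20.8227.

x* = 20.823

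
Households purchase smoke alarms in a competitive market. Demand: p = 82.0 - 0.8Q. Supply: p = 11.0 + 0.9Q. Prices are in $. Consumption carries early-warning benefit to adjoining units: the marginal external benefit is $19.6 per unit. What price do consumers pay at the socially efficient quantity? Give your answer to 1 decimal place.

Social marginal benefit = demand + MEB = 101.6 - 0.8Q.
Set SMB = MC: 101.6 - 0.8Q = 11.0 + 0.9Q → Q* = 53.2941.
Consumer price on the demand curve at Q*: 82.0 − 0.8×53.2941 = 39.3647.

P = $39.4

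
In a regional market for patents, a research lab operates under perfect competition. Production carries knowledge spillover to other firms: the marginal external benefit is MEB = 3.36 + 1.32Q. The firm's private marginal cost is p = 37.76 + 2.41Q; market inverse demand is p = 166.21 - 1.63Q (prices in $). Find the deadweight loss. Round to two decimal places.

Market equilibrium (private): 37.76 + 2.41Q = 166.21 - 1.63Q → Q_m = 31.7946.
Social marginal cost = private MC − MEB = 34.40 + 1.09Q.
Set SMC = demand: 34.40 + 1.09Q = 166.21 - 1.63Q → Q* = 48.4596.
Height of the DWL triangle at Q_m is demand(Q_m) − SMC(Q_m) = MEB(Q_m) = 45.3288.
DWL = ½ × 16.6650 × 45.3288 = 377.7022.

DWL = $377.70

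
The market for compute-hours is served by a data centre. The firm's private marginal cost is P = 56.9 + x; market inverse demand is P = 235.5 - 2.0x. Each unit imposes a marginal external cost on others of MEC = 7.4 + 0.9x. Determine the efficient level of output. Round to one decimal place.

x* = 43.9

Social marginal cost = private MC + MEC = 64.3 + 1.9x.
Set SMC = demand: 64.3 + 1.9x = 235.5 - 2.0x → x* = 43.8974.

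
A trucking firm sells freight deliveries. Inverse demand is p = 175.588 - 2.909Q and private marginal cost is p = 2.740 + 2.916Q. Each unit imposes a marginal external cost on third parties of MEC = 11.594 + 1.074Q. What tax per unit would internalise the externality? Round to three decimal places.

Social marginal cost = private MC + MEC = 14.334 + 3.990Q.
Set SMC = demand: 14.334 + 3.990Q = 175.588 - 2.909Q → Q* = 23.3735.
The Pigouvian tax equals MEC at Q*: 11.594 + 1.074×23.3735 = 36.6971.

tax = 36.697 per unit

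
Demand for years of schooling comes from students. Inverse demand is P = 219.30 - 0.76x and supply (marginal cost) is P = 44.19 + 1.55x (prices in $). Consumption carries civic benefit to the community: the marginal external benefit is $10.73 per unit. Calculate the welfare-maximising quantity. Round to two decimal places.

x* = 80.45

Social marginal benefit = demand + MEB = 230.03 - 0.76x.
Set SMB = MC: 230.03 - 0.76x = 44.19 + 1.55x → x* = 80.4502.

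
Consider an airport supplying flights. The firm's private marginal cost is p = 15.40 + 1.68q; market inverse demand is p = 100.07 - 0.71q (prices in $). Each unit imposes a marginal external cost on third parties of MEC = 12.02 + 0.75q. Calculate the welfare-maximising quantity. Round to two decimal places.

q* = 23.14

Social marginal cost = private MC + MEC = 27.42 + 2.43q.
Set SMC = demand: 27.42 + 2.43q = 100.07 - 0.71q → q* = 23.1369.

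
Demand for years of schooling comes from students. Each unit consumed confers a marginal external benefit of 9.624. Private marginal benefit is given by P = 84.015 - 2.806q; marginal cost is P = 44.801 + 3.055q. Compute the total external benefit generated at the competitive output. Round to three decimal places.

Market equilibrium (private): 44.801 + 3.055q = 84.015 - 2.806q → q_m = 6.6907.
Total external benefit = MEB × q_m = 9.624 × 6.6907 = 64.3913.

64.391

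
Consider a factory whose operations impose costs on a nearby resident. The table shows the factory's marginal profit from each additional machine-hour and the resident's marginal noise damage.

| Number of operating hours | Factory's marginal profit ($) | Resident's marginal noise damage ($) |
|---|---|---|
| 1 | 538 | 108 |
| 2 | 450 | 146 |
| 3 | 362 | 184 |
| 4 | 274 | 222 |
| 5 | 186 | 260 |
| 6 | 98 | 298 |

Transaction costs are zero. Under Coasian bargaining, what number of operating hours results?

4

Bargaining reaches the level where marginal profit last exceeds marginal noise damage.
That holds through level 4 (274 ≥ 222) but not at 5 (186 < 260).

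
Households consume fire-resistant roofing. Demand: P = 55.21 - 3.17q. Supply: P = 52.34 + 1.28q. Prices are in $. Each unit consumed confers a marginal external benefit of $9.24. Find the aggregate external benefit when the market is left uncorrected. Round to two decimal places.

Market equilibrium (private): 52.34 + 1.28q = 55.21 - 3.17q → q_m = 0.6449.
Total external benefit = MEB × q_m = 9.24 × 0.6449 = 5.9589.

$5.96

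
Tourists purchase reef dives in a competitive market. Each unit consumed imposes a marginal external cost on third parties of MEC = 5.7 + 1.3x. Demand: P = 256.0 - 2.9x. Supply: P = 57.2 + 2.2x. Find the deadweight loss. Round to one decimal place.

DWL = 248.3

Market equilibrium (private): 57.2 + 2.2x = 256.0 - 2.9x → x_m = 38.9804.
Social marginal benefit = demand − MEC = 250.3 - 4.2x.
Set SMB = MC: 250.3 - 4.2x = 57.2 + 2.2x → x* = 30.1719.
The welfare-loss triangle has base |x_m − x*| and height MEC(x_m) (the vertical gap between SMB and MC is zero at x* and MEC at x_m).
DWL = ½ × 8.8085 × 56.3745 = 248.2874.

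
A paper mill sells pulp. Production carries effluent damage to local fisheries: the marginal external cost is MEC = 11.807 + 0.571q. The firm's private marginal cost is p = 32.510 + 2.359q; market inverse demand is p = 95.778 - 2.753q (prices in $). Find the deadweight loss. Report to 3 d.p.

Market equilibrium (private): 32.510 + 2.359q = 95.778 - 2.753q → q_m = 12.3764.
Social marginal cost = private MC + MEC = 44.317 + 2.930q.
Set SMC = demand: 44.317 + 2.930q = 95.778 - 2.753q → q* = 9.0553.
The loss is the area between SMC and demand from q* to q_m; with linear curves that's a triangle of height MEC(q_m).
DWL = ½ × 3.3211 × 18.8739 = 31.3411.

DWL = $31.341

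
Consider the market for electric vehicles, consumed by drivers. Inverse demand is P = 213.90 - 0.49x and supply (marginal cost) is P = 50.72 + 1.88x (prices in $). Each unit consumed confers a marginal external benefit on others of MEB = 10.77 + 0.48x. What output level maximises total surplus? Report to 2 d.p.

x* = 92.04

Social marginal benefit = demand + MEB = 224.67 - 0.01x.
Set SMB = MC: 224.67 - 0.01x = 50.72 + 1.88x → x* = 92.0370.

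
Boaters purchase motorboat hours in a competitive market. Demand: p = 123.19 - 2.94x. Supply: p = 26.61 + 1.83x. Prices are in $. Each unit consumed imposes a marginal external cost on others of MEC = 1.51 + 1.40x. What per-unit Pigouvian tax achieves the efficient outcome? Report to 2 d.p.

Social marginal benefit = demand − MEC = 121.68 - 4.34x.
Set SMB = MC: 121.68 - 4.34x = 26.61 + 1.83x → x* = 15.4084.
The Pigouvian tax equals MEC at x*: 1.51 + 1.40×15.4084 = 23.0818.

tax = $23.08 per unit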